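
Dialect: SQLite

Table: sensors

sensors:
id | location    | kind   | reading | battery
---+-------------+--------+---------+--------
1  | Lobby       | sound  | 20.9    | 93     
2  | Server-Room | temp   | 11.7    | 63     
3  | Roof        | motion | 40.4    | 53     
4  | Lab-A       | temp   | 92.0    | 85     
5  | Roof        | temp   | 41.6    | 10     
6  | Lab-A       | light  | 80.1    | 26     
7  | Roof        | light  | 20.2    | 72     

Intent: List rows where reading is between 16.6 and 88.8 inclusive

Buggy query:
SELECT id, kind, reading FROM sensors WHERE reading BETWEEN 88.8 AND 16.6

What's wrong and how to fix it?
Bug: BETWEEN expects the lower bound first; with 88.8 AND 16.6 the range is empty

Fix: Write BETWEEN 16.6 AND 88.8

Corrected query:
SELECT id, kind, reading FROM sensors WHERE reading BETWEEN 16.6 AND 88.8

Result:
id | kind   | reading
---+--------+--------
1  | sound  | 20.9   
3  | motion | 40.4   
5  | temp   | 41.6   
6  | light  | 80.1   
7  | light  | 20.2   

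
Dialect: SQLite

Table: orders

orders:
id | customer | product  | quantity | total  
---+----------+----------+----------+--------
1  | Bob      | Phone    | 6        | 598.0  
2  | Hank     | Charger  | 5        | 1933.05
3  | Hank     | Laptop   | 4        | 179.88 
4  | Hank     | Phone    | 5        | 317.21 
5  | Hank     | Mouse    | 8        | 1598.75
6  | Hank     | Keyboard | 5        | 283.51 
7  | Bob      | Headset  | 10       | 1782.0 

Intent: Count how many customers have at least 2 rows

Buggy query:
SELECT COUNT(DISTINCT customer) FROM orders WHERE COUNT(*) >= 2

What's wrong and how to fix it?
Bug: WHERE filters individual rows, not groups, so a group-level COUNT is invalid there

Fix: Group first with HAVING COUNT(*) >= 2, then COUNT the resulting groups

Corrected query:
SELECT COUNT(*) FROM (SELECT customer FROM orders GROUP BY customer HAVING COUNT(*) >= 2)

Result:
COUNT(*)
--------
2       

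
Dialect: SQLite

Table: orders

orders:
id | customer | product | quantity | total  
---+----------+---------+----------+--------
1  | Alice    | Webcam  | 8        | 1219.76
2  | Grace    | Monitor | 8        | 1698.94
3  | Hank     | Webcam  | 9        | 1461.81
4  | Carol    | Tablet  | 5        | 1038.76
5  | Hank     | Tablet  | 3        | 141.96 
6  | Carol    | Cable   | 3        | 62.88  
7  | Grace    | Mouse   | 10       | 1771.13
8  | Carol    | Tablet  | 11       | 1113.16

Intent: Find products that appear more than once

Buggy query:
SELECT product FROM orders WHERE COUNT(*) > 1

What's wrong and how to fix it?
Bug: WHERE can't reference COUNT(*); aggregates are computed after WHERE

Fix: Group first, then use HAVING for the count condition

Corrected query:
SELECT product FROM orders GROUP BY product HAVING COUNT(*) > 1

Result:
product
-------
Tablet 
Webcam 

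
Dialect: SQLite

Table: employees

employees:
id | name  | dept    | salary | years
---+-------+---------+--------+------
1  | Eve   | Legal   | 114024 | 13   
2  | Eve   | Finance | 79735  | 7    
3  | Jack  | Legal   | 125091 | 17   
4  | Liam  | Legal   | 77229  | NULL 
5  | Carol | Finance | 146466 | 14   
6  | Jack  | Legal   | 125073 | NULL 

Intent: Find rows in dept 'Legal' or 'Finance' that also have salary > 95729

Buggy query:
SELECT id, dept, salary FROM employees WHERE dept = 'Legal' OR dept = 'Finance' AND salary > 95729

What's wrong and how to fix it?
Bug: AND binds tighter than OR, so this parses as dept = 'Legal' OR (dept = 'Finance' AND salary > 95729)

Fix: Group the OR with parentheses (or use IN), then AND the threshold

Corrected query:
SELECT id, dept, salary FROM employees WHERE (dept = 'Legal' OR dept = 'Finance') AND salary > 95729

Result:
id | dept    | salary
---+---------+-------
1  | Legal   | 114024
3  | Legal   | 125091
5  | Finance | 146466
6  | Legal   | 125073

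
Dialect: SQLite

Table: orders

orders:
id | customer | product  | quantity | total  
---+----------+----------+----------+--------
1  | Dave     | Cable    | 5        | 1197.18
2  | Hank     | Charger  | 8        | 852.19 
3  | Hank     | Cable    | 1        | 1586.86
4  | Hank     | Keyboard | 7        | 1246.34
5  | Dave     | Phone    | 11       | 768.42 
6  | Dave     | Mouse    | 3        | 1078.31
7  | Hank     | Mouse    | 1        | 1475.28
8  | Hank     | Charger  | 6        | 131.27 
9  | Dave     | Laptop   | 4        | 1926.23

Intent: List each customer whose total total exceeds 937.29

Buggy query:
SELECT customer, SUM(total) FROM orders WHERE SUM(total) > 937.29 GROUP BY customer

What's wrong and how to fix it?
Bug: Aggregate functions cannot appear in a WHERE clause

Fix: Move the aggregate condition to a HAVING clause

Corrected query:
SELECT customer, SUM(total) FROM orders GROUP BY customer HAVING SUM(total) > 937.29

Result:
customer | SUM(total)
---------+-----------
Dave     | 4970.14   
Hank     | 5291.94   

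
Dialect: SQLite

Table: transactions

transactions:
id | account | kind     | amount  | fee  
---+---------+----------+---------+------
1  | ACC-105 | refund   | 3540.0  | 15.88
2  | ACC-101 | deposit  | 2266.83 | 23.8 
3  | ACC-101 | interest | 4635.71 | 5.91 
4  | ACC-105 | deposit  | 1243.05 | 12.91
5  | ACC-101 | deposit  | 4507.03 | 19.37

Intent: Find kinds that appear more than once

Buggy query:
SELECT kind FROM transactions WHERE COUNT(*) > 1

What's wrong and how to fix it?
Bug: COUNT(*) is an aggregate and cannot be used in WHERE

Fix: GROUP BY kind, then filter groups with HAVING COUNT(*) > 1

Corrected query:
SELECT kind FROM transactions GROUP BY kind HAVING COUNT(*) > 1

Result:
kind   
-------
deposit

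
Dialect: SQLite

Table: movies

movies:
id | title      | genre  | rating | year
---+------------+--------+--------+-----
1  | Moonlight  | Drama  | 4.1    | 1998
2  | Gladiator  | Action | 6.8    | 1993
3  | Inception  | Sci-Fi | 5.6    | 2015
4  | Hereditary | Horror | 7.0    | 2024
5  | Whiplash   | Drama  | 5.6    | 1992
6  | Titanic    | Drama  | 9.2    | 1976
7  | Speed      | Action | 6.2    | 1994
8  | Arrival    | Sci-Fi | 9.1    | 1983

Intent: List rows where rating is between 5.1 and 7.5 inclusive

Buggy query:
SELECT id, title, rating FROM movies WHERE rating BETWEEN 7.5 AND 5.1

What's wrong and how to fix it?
Bug: BETWEEN expects the lower bound first; with 7.5 AND 5.1 the range is empty

Fix: Swap the bounds so the smaller value comes first

Corrected query:
SELECT id, title, rating FROM movies WHERE rating BETWEEN 5.1 AND 7.5

Result:
id | title      | rating
---+------------+-------
2  | Gladiator  | 6.8   
3  | Inception  | 5.6   
4  | Hereditary | 7     
5  | Whiplash   | 5.6   
7  | Speed      | 6.2   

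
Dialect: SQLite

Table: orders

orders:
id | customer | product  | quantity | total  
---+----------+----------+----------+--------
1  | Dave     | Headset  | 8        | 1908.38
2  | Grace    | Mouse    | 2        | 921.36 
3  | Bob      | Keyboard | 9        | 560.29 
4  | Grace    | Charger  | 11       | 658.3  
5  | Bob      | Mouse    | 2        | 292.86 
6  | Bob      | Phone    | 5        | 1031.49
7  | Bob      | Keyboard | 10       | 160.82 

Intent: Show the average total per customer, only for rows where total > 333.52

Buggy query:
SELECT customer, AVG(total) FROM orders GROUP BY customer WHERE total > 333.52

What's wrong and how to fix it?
Bug: WHERE cannot follow GROUP BY

Fix: Move the WHERE clause before GROUP BY

Corrected query:
SELECT customer, AVG(total) FROM orders WHERE total > 333.52 GROUP BY customer

Result:
customer | AVG(total)
---------+-----------
Bob      | 795.89    
Dave     | 1908.38   
Grace    | 789.83    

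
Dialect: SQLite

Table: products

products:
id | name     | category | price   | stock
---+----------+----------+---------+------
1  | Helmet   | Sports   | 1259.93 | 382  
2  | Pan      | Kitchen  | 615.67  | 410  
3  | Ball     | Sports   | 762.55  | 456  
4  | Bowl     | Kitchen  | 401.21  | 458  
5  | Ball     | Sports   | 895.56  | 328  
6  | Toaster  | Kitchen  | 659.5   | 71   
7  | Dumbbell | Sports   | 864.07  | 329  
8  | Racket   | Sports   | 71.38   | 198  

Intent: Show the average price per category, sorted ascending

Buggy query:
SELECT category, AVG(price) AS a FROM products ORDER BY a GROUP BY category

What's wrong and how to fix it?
Bug: ORDER BY appears before GROUP BY; SQL clause order requires GROUP BY first

Fix: Reorder: SELECT … FROM … GROUP BY … ORDER BY …

Corrected query:
SELECT category, AVG(price) AS a FROM products GROUP BY category ORDER BY a

Result:
category | a         
---------+-----------
Kitchen  | 558.793333
Sports   | 770.698   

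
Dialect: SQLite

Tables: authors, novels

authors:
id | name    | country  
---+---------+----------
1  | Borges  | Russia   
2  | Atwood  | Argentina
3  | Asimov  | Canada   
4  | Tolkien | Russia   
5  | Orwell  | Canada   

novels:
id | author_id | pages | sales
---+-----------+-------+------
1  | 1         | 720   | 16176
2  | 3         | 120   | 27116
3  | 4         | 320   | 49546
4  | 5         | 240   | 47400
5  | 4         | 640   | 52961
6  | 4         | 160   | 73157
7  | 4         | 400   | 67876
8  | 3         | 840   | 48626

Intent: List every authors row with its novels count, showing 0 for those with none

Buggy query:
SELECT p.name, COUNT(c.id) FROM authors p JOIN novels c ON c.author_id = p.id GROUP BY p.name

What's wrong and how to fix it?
Bug: INNER JOIN drops authors rows that have no matching novels rows

Fix: Switch to LEFT JOIN to retain unmatched parent rows

Corrected query:
SELECT p.name, COUNT(c.id) FROM authors p LEFT JOIN novels c ON c.author_id = p.id GROUP BY p.name

Result:
name    | COUNT(c.id)
--------+------------
Asimov  | 2          
Atwood  | 0          
Borges  | 1          
Orwell  | 1          
Tolkien | 4          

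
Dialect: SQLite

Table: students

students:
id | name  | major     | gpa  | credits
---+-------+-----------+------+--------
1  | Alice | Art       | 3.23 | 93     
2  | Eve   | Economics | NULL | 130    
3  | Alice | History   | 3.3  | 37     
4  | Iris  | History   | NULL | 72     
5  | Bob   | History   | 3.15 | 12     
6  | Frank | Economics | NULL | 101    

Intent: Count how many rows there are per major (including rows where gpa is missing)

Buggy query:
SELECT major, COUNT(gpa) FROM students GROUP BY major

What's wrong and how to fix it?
Bug: COUNT(column) counts non-NULL values only; rows with NULL gpa aren't counted

Fix: Use COUNT(*) to count all rows regardless of NULL

Corrected query:
SELECT major, COUNT(*) FROM students GROUP BY major

Result:
major     | COUNT(*)
----------+---------
Art       | 1       
Economics | 2       
History   | 3       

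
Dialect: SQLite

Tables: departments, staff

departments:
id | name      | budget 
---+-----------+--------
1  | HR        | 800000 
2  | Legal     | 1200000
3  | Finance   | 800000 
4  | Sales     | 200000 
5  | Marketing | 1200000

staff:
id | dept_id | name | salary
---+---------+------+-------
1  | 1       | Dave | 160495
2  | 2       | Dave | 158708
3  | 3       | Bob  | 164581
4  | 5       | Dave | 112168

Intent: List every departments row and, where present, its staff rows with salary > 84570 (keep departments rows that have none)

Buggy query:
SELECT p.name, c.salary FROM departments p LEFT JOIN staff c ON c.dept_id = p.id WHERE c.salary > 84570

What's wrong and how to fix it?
Bug: A WHERE condition on the right-hand table after LEFT JOIN drops unmatched parents

Fix: Move the right-table condition into the ON clause so unmatched parents are kept

Corrected query:
SELECT p.name, c.salary FROM departments p LEFT JOIN staff c ON c.dept_id = p.id AND c.salary > 84570

Result:
name      | salary
----------+-------
HR        | 160495
Legal     | 158708
Finance   | 164581
Sales     | NULL  
Marketing | 112168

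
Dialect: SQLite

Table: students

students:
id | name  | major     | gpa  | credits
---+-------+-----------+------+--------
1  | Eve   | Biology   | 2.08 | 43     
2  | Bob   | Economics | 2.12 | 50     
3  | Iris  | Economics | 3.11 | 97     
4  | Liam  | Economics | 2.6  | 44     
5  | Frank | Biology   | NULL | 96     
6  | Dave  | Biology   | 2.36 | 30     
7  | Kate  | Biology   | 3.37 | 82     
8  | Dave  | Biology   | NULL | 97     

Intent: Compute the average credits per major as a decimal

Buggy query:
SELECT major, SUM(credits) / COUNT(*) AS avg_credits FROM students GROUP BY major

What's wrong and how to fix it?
Bug: SUM(credits) and COUNT(*) are both integers; the division truncates the fractional part

Fix: Multiply by 1.0 (or CAST to REAL) to force floating-point division

Corrected query:
SELECT major, SUM(credits) * 1.0 / COUNT(*) AS avg_credits FROM students GROUP BY major

Result:
major     | avg_credits
----------+------------
Biology   | 69.6       
Economics | 63.666667  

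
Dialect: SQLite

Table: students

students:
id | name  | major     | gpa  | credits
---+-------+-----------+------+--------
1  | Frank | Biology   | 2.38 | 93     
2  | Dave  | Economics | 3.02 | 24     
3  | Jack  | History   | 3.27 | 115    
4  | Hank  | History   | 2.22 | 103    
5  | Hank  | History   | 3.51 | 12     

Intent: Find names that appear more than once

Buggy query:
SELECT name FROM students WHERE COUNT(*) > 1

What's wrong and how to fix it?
Bug: WHERE can't reference COUNT(*); aggregates are computed after WHERE

Fix: Group first, then use HAVING for the count condition

Corrected query:
SELECT name FROM students GROUP BY name HAVING COUNT(*) > 1

Result:
name
----
Hank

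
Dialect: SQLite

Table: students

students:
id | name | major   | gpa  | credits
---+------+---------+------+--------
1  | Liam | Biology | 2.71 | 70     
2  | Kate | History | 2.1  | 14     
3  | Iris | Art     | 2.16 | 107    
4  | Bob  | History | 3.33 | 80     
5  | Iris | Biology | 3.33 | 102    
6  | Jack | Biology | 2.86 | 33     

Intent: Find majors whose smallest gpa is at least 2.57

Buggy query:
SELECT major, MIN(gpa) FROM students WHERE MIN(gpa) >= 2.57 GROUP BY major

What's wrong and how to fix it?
Bug: MIN() in WHERE is a misuse of aggregate

Fix: Replace WHERE with HAVING after the GROUP BY

Corrected query:
SELECT major, MIN(gpa) FROM students GROUP BY major HAVING MIN(gpa) >= 2.57

Result:
major   | MIN(gpa)
--------+---------
Biology | 2.71    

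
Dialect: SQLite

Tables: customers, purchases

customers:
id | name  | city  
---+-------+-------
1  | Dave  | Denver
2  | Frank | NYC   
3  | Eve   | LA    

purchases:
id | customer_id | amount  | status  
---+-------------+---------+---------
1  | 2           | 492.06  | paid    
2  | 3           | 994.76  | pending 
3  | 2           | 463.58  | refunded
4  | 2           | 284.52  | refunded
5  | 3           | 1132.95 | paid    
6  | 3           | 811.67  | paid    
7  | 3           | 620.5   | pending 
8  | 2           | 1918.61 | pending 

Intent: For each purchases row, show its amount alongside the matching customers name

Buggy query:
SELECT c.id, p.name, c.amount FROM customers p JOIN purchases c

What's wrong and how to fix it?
Bug: Missing join condition: each purchases row is matched to all customers rows instead of just its own

Fix: Add ON c.customer_id = p.id to the JOIN

Corrected query:
SELECT c.id, p.name, c.amount FROM customers p JOIN purchases c ON c.customer_id = p.id

Result:
id | name  | amount 
---+-------+--------
1  | Frank | 492.06 
2  | Eve   | 994.76 
3  | Frank | 463.58 
4  | Frank | 284.52 
5  | Eve   | 1132.95
6  | Eve   | 811.67 
7  | Eve   | 620.5  
8  | Frank | 1918.61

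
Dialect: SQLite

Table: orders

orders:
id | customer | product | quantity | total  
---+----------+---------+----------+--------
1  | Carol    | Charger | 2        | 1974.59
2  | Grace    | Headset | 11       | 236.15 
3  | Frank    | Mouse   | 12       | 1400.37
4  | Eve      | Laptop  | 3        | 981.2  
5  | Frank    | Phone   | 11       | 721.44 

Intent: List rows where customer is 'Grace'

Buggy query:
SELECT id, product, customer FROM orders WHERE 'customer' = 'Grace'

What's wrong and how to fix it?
Bug: Single quotes denote string literals in SQL; the column name is being compared as a constant string

Fix: Remove the quotes around the column name (or use double quotes for an identifier)

Corrected query:
SELECT id, product, customer FROM orders WHERE customer = 'Grace'

Result:
id | product | customer
---+---------+---------
2  | Headset | Grace   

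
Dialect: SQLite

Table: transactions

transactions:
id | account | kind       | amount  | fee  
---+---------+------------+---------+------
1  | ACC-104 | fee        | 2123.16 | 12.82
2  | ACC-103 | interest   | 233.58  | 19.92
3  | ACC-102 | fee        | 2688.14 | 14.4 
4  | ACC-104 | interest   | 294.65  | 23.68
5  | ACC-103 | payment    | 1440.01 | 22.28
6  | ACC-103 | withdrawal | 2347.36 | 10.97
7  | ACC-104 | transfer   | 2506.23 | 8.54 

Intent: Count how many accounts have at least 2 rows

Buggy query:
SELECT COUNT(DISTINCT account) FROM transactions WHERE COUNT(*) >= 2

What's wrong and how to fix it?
Bug: WHERE filters individual rows, not groups, so a group-level COUNT is invalid there

Fix: Use a subquery that GROUPs and filters with HAVING, then count its rows

Corrected query:
SELECT COUNT(*) FROM (SELECT account FROM transactions GROUP BY account HAVING COUNT(*) >= 2)

Result:
COUNT(*)
--------
2       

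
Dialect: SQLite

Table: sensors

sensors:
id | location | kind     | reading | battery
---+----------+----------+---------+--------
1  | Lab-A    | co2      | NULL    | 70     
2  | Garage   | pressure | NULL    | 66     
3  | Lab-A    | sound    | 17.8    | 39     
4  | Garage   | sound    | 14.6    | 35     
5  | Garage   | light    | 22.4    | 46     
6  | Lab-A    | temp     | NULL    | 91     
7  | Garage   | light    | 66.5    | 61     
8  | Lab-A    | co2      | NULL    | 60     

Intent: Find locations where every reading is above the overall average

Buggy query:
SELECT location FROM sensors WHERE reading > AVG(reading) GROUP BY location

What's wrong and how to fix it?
Bug: WHERE evaluates per row before aggregation, so AVG() is unavailable

Fix: Use a subquery for AVG and a HAVING MIN(...) filter so the condition holds for every row in the group

Corrected query:
SELECT location FROM sensors GROUP BY location HAVING MIN(reading) > (SELECT AVG(reading) FROM sensors)

Result:
(no rows)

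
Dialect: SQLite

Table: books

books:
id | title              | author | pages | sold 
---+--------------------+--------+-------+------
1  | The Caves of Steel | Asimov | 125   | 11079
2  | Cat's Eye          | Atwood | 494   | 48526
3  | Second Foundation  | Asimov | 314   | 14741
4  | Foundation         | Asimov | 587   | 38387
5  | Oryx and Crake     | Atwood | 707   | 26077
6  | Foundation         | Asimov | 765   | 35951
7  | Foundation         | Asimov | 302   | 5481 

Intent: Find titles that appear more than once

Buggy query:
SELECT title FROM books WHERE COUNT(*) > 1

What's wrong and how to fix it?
Bug: COUNT(*) is an aggregate and cannot be used in WHERE

Fix: Group first, then use HAVING for the count condition

Corrected query:
SELECT title FROM books GROUP BY title HAVING COUNT(*) > 1

Result:
title     
----------
Foundation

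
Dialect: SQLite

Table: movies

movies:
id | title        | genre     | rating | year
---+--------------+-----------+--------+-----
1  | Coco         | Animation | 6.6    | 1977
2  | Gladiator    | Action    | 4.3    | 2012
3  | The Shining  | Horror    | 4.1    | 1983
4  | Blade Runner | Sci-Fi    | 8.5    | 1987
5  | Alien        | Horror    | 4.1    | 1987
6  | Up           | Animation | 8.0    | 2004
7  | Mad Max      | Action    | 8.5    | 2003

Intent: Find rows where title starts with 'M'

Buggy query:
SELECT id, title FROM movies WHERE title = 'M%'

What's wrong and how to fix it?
Bug: Wildcards only work with LIKE; '=' treats '%' as a literal character

Fix: Replace '=' with LIKE so 'M%' is treated as a pattern

Corrected query:
SELECT id, title FROM movies WHERE title LIKE 'M%'

Result:
id | title  
---+--------
7  | Mad Max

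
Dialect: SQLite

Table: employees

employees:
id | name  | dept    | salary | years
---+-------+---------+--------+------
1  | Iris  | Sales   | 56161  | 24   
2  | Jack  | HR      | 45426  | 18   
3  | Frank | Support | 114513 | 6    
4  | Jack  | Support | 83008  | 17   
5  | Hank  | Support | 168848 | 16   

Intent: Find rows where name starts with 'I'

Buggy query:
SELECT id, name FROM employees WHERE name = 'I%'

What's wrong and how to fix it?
Bug: '=' compares the literal string including the % character; pattern matching needs LIKE

Fix: Use LIKE for wildcard pattern matching

Corrected query:
SELECT id, name FROM employees WHERE name LIKE 'I%'

Result:
id | name
---+-----
1  | Iris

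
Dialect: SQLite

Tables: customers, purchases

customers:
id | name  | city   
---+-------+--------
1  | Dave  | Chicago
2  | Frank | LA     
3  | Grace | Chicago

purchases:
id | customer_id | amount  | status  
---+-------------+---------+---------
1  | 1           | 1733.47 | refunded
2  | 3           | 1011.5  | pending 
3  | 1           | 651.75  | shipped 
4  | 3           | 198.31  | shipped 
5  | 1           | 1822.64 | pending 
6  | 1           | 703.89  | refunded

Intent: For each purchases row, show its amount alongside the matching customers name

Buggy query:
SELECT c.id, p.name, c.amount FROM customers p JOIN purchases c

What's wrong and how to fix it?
Bug: JOIN with no ON clause produces a cartesian product; every purchases row pairs with every customers row

Fix: Add ON c.customer_id = p.id to the JOIN

Corrected query:
SELECT c.id, p.name, c.amount FROM customers p JOIN purchases c ON c.customer_id = p.id

Result:
id | name  | amount 
---+-------+--------
1  | Dave  | 1733.47
2  | Grace | 1011.5 
3  | Dave  | 651.75 
4  | Grace | 198.31 
5  | Dave  | 1822.64
6  | Dave  | 703.89 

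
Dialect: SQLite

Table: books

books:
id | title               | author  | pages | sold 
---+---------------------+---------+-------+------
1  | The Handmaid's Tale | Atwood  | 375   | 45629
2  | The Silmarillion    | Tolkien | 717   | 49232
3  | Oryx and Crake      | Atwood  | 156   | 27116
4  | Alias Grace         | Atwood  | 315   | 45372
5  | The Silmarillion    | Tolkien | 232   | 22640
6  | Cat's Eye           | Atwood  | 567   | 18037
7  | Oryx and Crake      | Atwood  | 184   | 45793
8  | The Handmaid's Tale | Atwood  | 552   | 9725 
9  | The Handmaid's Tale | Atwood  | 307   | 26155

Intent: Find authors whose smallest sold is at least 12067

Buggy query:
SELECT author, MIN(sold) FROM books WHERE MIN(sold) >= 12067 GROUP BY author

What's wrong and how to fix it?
Bug: Aggregates like MIN are computed per group after WHERE runs

Fix: Use HAVING for the per-group MIN condition

Corrected query:
SELECT author, MIN(sold) FROM books GROUP BY author HAVING MIN(sold) >= 12067

Result:
author  | MIN(sold)
--------+----------
Tolkien | 22640    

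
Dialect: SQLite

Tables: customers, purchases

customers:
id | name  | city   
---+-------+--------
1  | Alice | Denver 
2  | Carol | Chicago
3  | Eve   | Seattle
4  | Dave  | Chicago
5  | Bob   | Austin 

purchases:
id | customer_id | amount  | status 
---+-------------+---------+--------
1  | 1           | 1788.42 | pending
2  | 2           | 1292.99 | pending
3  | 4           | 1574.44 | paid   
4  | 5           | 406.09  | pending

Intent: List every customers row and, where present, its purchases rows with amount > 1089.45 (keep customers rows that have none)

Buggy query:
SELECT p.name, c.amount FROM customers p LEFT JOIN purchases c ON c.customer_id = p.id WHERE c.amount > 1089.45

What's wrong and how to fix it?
Bug: Filtering c.amount in WHERE discards the NULL rows produced by LEFT JOIN, turning it into an inner join

Fix: Move the right-table condition into the ON clause so unmatched parents are kept

Corrected query:
SELECT p.name, c.amount FROM customers p LEFT JOIN purchases c ON c.customer_id = p.id AND c.amount > 1089.45

Result:
name  | amount 
------+--------
Alice | 1788.42
Carol | 1292.99
Eve   | NULL   
Dave  | 1574.44
Bob   | NULL   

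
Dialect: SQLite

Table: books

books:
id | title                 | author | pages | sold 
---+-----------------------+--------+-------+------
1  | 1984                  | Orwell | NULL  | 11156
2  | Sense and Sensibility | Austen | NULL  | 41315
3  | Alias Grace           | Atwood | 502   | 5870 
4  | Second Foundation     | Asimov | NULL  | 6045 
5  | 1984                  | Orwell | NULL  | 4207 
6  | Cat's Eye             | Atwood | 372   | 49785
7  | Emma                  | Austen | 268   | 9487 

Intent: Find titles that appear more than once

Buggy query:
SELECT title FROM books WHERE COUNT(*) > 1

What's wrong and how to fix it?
Bug: WHERE can't reference COUNT(*); aggregates are computed after WHERE

Fix: Group first, then use HAVING for the count condition

Corrected query:
SELECT title FROM books GROUP BY title HAVING COUNT(*) > 1

Result:
title
-----
1984 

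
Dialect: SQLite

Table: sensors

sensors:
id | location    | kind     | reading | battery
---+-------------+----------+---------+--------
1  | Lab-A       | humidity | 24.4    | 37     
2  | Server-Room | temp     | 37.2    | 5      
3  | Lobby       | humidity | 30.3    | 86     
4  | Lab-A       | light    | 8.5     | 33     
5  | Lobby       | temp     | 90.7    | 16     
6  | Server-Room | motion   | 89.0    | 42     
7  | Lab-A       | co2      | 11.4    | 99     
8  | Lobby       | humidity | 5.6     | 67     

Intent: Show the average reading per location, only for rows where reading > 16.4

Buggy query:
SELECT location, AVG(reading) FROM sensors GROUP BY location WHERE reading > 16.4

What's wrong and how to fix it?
Bug: Row-level WHERE must come before GROUP BY in the clause order

Fix: Move the WHERE clause before GROUP BY

Corrected query:
SELECT location, AVG(reading) FROM sensors WHERE reading > 16.4 GROUP BY location

Result:
location    | AVG(reading)
------------+-------------
Lab-A       | 24.4        
Lobby       | 60.5        
Server-Room | 63.1        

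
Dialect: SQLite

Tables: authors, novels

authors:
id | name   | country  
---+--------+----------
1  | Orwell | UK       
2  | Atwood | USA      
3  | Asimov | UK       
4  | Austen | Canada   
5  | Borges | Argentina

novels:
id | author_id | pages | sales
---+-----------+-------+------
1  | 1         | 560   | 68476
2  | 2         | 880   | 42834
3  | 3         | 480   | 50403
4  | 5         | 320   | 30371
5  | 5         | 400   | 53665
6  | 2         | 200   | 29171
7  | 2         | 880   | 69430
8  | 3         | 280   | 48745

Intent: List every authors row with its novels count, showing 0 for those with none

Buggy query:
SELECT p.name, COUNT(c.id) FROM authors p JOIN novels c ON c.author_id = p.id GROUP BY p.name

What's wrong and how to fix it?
Bug: INNER JOIN drops authors rows that have no matching novels rows

Fix: Switch to LEFT JOIN to retain unmatched parent rows

Corrected query:
SELECT p.name, COUNT(c.id) FROM authors p LEFT JOIN novels c ON c.author_id = p.id GROUP BY p.name

Result:
name   | COUNT(c.id)
-------+------------
Asimov | 2          
Atwood | 3          
Austen | 0          
Borges | 2          
Orwell | 1          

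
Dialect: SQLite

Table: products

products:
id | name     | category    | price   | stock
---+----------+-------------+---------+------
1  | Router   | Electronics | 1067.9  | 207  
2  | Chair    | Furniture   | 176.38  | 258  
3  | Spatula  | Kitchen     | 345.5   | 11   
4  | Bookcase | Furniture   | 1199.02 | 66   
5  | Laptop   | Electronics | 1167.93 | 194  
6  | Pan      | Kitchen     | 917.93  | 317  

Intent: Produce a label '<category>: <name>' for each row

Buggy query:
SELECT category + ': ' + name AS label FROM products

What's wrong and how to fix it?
Bug: SQLite uses || for string concatenation; + coerces text to numbers (yielding 0)

Fix: Use the || operator for string concatenation

Corrected query:
SELECT category || ': ' || name AS label FROM products

Result:
label              
-------------------
Electronics: Router
Furniture: Chair   
Kitchen: Spatula   
Furniture: Bookcase
Electronics: Laptop
Kitchen: Pan       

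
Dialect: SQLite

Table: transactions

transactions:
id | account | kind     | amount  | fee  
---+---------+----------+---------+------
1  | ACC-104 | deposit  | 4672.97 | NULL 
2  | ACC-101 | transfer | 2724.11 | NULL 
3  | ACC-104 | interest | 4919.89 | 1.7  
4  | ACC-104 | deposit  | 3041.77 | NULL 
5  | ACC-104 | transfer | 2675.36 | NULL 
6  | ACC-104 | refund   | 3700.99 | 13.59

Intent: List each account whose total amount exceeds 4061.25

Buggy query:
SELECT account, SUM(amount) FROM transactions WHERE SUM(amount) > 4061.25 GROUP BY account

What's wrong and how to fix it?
Bug: Aggregate functions cannot appear in a WHERE clause

Fix: Move the aggregate condition to a HAVING clause

Corrected query:
SELECT account, SUM(amount) FROM transactions GROUP BY account HAVING SUM(amount) > 4061.25

Result:
account | SUM(amount)
--------+------------
ACC-104 | 19010.98   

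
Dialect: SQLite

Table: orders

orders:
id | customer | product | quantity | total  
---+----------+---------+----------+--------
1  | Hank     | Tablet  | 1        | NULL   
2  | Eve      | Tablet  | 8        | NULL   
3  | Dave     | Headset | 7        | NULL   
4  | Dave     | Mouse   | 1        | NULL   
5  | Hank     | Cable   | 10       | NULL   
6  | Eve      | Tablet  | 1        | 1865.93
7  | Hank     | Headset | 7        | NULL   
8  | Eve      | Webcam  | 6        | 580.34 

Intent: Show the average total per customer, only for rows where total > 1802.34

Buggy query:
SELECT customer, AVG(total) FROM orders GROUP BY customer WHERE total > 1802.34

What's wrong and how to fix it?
Bug: Row-level WHERE must come before GROUP BY in the clause order

Fix: Place WHERE between FROM and GROUP BY

Corrected query:
SELECT customer, AVG(total) FROM orders WHERE total > 1802.34 GROUP BY customer

Result:
customer | AVG(total)
---------+-----------
Eve      | 1865.93   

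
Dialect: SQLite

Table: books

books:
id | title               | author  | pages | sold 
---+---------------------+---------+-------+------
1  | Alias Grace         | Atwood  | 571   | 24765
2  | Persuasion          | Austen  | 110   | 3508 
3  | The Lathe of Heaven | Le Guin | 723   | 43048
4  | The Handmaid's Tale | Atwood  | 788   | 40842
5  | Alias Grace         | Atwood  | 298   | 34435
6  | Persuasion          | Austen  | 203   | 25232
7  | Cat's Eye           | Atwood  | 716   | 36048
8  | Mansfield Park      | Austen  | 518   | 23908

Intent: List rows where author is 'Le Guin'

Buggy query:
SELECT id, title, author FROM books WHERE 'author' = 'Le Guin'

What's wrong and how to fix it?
Bug: 'author' in single quotes is a string literal, not the column; the comparison is literal-vs-literal and never true

Fix: Remove the quotes around the column name (or use double quotes for an identifier)

Corrected query:
SELECT id, title, author FROM books WHERE author = 'Le Guin'

Result:
id | title               | author 
---+---------------------+--------
3  | The Lathe of Heaven | Le Guin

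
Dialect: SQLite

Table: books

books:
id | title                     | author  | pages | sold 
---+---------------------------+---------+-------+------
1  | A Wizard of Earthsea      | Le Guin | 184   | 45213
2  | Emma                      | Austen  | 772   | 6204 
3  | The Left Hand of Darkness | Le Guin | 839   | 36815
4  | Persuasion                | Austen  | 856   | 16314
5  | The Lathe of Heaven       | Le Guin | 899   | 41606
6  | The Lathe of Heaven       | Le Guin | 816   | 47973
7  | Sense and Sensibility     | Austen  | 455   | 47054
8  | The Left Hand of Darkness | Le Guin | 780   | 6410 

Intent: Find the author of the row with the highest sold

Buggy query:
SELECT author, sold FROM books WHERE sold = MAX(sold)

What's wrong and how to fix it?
Bug: MAX(sold) is an aggregate and cannot be used directly in WHERE

Fix: Wrap MAX in a scalar subquery so WHERE compares against a single value

Corrected query:
SELECT author, sold FROM books WHERE sold = (SELECT MAX(sold) FROM books)

Result:
author  | sold 
--------+------
Le Guin | 47973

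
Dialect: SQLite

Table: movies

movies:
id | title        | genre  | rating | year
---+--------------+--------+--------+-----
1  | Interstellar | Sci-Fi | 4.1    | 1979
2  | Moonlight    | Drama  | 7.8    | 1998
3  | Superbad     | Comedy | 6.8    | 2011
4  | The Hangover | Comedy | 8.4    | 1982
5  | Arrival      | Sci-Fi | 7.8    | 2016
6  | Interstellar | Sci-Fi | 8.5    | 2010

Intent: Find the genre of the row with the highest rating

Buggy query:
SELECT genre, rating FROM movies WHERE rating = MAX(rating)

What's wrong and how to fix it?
Bug: WHERE is evaluated per row; an aggregate over the whole table isn't defined there

Fix: Wrap MAX in a scalar subquery so WHERE compares against a single value

Corrected query:
SELECT genre, rating FROM movies WHERE rating = (SELECT MAX(rating) FROM movies)

Result:
genre  | rating
-------+-------
Sci-Fi | 8.5   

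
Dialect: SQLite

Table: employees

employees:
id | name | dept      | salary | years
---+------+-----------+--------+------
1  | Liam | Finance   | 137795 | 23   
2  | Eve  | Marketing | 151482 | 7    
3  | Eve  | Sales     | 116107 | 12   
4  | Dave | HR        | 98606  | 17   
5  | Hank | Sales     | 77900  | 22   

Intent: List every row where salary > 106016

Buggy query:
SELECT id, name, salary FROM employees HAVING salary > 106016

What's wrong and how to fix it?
Bug: HAVING filters the output of aggregation, but this query has no GROUP BY and no aggregate functions, so SQLite rejects it (HAVING clause on a non-aggregate query); the condition here is per row

Fix: Use WHERE for row-level filtering

Corrected query:
SELECT id, name, salary FROM employees WHERE salary > 106016

Result:
id | name | salary
---+------+-------
1  | Liam | 137795
2  | Eve  | 151482
3  | Eve  | 116107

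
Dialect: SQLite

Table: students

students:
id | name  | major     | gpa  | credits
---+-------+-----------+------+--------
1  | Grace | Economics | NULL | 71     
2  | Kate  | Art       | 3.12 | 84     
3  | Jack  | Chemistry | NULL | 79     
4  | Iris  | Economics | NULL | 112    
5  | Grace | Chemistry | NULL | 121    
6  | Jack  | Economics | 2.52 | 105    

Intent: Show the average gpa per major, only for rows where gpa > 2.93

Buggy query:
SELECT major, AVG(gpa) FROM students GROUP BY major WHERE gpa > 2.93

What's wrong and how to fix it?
Bug: WHERE cannot follow GROUP BY

Fix: Move the WHERE clause before GROUP BY

Corrected query:
SELECT major, AVG(gpa) FROM students WHERE gpa > 2.93 GROUP BY major

Result:
major | AVG(gpa)
------+---------
Art   | 3.12    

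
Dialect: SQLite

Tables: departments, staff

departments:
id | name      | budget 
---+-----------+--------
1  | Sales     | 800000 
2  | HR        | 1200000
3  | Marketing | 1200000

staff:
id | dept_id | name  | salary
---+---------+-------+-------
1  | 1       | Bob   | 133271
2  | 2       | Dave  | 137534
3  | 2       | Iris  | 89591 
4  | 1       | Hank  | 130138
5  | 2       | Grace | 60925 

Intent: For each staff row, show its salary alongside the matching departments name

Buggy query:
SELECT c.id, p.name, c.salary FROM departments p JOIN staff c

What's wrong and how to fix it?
Bug: JOIN with no ON clause produces a cartesian product; every staff row pairs with every departments row

Fix: Specify the join condition linking the foreign key to the parent id

Corrected query:
SELECT c.id, p.name, c.salary FROM departments p JOIN staff c ON c.dept_id = p.id

Result:
id | name  | salary
---+-------+-------
1  | Sales | 133271
2  | HR    | 137534
3  | HR    | 89591 
4  | Sales | 130138
5  | HR    | 60925 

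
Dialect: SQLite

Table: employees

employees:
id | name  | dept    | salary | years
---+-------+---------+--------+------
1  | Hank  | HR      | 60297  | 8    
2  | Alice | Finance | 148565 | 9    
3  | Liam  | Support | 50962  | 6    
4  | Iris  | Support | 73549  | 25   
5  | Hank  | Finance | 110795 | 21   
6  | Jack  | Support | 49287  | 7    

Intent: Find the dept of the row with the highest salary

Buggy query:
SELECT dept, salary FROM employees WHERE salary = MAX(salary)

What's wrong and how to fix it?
Bug: WHERE is evaluated per row; an aggregate over the whole table isn't defined there

Fix: Wrap MAX in a scalar subquery so WHERE compares against a single value

Corrected query:
SELECT dept, salary FROM employees WHERE salary = (SELECT MAX(salary) FROM employees)

Result:
dept    | salary
--------+-------
Finance | 148565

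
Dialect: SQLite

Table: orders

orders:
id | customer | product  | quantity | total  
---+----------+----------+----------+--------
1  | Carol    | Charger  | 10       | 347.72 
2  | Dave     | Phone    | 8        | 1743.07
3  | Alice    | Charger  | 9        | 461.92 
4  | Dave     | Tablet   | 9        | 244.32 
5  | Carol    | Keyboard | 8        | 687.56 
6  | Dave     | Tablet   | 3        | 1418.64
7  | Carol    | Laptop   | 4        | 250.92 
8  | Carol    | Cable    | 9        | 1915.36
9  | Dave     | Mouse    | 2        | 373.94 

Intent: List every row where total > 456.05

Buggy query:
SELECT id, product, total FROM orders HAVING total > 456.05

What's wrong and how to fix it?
Bug: This is a non-aggregate query (no GROUP BY, no aggregates), so in SQLite the HAVING clause is invalid here; a row-level condition belongs in WHERE

Fix: Use WHERE for row-level filtering

Corrected query:
SELECT id, product, total FROM orders WHERE total > 456.05

Result:
id | product  | total  
---+----------+--------
2  | Phone    | 1743.07
3  | Charger  | 461.92 
5  | Keyboard | 687.56 
6  | Tablet   | 1418.64
8  | Cable    | 1915.36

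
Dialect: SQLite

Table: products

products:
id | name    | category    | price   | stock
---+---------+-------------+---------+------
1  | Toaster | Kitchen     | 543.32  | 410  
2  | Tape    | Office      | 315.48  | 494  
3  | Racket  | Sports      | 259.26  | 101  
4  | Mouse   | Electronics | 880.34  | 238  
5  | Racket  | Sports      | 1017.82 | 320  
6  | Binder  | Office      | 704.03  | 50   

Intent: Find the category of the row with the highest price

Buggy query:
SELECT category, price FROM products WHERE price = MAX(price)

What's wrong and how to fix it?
Bug: MAX(price) is an aggregate and cannot be used directly in WHERE

Fix: Wrap MAX in a scalar subquery so WHERE compares against a single value

Corrected query:
SELECT category, price FROM products WHERE price = (SELECT MAX(price) FROM products)

Result:
category | price  
---------+--------
Sports   | 1017.82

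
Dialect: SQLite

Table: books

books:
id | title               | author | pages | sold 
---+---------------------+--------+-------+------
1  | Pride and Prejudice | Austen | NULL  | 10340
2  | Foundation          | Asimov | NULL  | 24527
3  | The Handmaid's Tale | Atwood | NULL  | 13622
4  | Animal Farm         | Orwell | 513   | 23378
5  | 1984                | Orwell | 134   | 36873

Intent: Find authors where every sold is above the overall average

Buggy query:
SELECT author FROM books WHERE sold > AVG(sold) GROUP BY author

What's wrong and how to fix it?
Bug: AVG() is an aggregate; it can't sit directly in WHERE

Fix: Use a subquery for AVG and a HAVING MIN(...) filter so the condition holds for every row in the group

Corrected query:
SELECT author FROM books GROUP BY author HAVING MIN(sold) > (SELECT AVG(sold) FROM books)

Result:
author
------
Asimov
Orwell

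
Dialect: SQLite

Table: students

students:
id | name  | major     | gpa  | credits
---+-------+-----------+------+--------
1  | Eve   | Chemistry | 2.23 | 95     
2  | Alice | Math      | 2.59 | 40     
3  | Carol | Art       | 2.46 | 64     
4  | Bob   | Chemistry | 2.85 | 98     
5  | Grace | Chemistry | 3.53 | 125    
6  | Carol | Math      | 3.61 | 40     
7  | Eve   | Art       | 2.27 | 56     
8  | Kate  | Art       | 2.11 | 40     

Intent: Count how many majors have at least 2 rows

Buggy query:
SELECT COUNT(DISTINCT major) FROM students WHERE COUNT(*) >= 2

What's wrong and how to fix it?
Bug: WHERE filters individual rows, not groups, so a group-level COUNT is invalid there

Fix: Use a subquery that GROUPs and filters with HAVING, then count its rows

Corrected query:
SELECT COUNT(*) FROM (SELECT major FROM students GROUP BY major HAVING COUNT(*) >= 2)

Result:
COUNT(*)
--------
3       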